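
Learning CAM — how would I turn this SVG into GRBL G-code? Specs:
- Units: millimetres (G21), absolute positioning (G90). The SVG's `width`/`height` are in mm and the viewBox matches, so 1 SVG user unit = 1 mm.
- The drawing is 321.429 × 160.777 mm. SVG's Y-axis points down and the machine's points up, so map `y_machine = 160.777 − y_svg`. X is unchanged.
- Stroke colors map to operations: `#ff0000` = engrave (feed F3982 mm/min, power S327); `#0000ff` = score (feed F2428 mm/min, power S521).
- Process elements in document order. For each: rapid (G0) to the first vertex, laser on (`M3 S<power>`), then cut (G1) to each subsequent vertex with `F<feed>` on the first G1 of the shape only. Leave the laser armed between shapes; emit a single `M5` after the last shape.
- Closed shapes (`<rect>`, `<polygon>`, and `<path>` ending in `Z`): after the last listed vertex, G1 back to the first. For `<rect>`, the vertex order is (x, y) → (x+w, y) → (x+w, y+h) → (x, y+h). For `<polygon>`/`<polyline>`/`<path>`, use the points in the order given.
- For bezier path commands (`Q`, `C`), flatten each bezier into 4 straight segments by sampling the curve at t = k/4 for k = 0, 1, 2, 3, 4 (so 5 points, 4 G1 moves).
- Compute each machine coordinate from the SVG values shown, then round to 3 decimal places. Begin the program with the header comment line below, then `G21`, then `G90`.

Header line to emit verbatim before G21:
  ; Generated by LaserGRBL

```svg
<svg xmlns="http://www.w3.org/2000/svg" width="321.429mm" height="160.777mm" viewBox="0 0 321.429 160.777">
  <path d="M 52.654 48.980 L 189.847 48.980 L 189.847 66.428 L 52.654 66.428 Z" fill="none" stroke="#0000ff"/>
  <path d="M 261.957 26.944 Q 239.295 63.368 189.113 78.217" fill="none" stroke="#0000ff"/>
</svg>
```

Since the viewBox matches the mm dimensions, user units are millimetres directly. The only transform is the Y-flip y_m = 160.777 − y_svg.

Shape 1 is a rectangle drawn with `<path>`. Its stroke #0000ff means score at S521, F2428. After flipping Y the toolpath is (52.654,111.797) → (189.847,111.797) → (189.847,94.349) → (52.654,94.349) → (52.654,111.797), returning to the start.

Shape 2 is a quadratic bezier drawn with `<path>`. Its stroke #0000ff means score at S521, F2428. After flipping Y the toolpath is (261.957,133.833) → (248.906,116.969) → (232.415,102.803) → (212.484,91.333) → (189.113,82.560).

; Generated by LaserGRBL
G21
G90
G0 X52.654 Y111.797
M3 S521
G1 X189.847 Y111.797 F2428
G1 X189.847 Y94.349
G1 X52.654 Y94.349
G1 X52.654 Y111.797
G0 X261.957 Y133.833
M3 S521
G1 X248.906 Y116.969 F2428
G1 X232.415 Y102.803
G1 X212.484 Y91.333
G1 X189.113 Y82.560
M5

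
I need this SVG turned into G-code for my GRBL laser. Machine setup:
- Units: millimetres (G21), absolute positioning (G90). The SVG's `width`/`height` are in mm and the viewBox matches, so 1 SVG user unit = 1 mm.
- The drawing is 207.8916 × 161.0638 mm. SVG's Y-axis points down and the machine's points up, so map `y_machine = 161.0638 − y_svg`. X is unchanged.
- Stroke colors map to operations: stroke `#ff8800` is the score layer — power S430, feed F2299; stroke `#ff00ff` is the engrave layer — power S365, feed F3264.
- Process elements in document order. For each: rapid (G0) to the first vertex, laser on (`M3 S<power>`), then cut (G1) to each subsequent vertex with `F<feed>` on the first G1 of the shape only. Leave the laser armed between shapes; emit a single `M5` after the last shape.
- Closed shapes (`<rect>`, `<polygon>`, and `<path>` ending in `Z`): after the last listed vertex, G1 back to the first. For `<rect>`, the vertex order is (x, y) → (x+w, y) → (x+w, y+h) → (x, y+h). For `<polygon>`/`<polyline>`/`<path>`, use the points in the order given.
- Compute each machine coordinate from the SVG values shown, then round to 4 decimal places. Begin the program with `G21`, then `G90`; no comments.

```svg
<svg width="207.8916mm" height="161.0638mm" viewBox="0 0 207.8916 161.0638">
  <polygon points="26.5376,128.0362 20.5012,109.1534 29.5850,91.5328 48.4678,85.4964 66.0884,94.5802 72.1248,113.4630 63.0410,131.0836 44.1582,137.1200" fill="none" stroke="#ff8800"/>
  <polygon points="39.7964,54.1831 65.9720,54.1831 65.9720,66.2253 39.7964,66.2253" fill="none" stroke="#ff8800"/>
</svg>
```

Since the viewBox matches the mm dimensions, user units are millimetres directly. The only transform is the Y-flip y_m = 161.0638 − y_svg.

Shape 1 is a regular polygon drawn with `<polygon>`. Its stroke #ff8800 means score at S430, F2299. After flipping Y the toolpath is (26.5376,33.0276) → (20.5012,51.9104) → (29.5850,69.5310) → (48.4678,75.5674) → (66.0884,66.4836) → (72.1248,47.6008) → (63.0410,29.9802) → (44.1582,23.9438) → (26.5376,33.0276), returning to the start.

Shape 2 is a rectangle drawn with `<polygon>`. Its stroke #ff8800 means score at S430, F2299. After flipping Y the toolpath is (39.7964,106.8807) → (65.9720,106.8807) → (65.9720,94.8385) → (39.7964,94.8385) → (39.7964,106.8807), returning to the start.

G21
G90
G0 X26.5376 Y33.0276
M3 S430
G1 X20.5012 Y51.9104 F2299
G1 X29.5850 Y69.5310
G1 X48.4678 Y75.5674
G1 X66.0884 Y66.4836
G1 X72.1248 Y47.6008
G1 X63.0410 Y29.9802
G1 X44.1582 Y23.9438
G1 X26.5376 Y33.0276
G0 X39.7964 Y106.8807
M3 S430
G1 X65.9720 Y106.8807 F2299
G1 X65.9720 Y94.8385
G1 X39.7964 Y94.8385
G1 X39.7964 Y106.8807
M5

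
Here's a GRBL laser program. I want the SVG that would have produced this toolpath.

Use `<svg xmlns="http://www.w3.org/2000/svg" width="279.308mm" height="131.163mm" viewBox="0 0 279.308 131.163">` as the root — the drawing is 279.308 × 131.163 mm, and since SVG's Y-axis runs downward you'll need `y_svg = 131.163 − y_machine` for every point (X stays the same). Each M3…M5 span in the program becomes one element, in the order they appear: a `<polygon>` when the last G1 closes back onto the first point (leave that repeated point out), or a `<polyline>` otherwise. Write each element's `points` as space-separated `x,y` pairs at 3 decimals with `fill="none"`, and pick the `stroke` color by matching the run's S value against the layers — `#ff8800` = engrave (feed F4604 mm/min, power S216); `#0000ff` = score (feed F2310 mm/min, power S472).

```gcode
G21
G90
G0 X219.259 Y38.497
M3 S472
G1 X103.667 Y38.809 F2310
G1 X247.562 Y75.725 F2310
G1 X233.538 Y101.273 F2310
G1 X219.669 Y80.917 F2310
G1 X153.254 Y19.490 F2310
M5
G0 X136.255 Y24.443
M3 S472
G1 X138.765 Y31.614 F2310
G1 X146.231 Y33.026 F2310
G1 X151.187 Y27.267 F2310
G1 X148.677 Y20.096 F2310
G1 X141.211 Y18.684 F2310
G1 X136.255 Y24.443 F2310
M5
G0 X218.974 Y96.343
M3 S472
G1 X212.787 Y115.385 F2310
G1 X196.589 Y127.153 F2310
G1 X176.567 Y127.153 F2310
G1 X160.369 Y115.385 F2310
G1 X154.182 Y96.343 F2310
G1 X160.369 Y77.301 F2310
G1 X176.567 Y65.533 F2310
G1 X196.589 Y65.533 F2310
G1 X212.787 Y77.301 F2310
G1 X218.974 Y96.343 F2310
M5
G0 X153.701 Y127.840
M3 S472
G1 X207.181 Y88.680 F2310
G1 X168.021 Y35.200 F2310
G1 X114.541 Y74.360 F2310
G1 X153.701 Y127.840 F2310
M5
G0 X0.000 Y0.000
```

Machine Y-up, SVG Y-down with viewBox height 131.163, so y_svg = 131.163 − y_machine; X carries over. Every run uses S472, so all elements get stroke `#0000ff` (score).

Run 1: The run is open, so emit a `<polyline>` with points (Y-flipped): 219.259,92.666 103.667,92.354 247.562,55.438 233.538,29.890 219.669,50.246 153.254,111.673.

Run 2: The run returns to its start, so emit a `<polygon>` with points (Y-flipped): 136.255,106.720 138.765,99.549 146.231,98.137 151.187,103.896 148.677,111.067 141.211,112.479.

Run 3: The run returns to its start, so emit a `<polygon>` with points (Y-flipped): 218.974,34.820 212.787,15.778 196.589,4.010 176.567,4.010 160.369,15.778 154.182,34.820 160.369,53.862 176.567,65.630 196.589,65.630 212.787,53.862.

Run 4: The run returns to its start, so emit a `<polygon>` with points (Y-flipped): 153.701,3.323 207.181,42.483 168.021,95.963 114.541,56.803.

<svg xmlns="http://www.w3.org/2000/svg" width="279.308mm" height="131.163mm" viewBox="0 0 279.308 131.163">
  <polyline points="219.259,92.666 103.667,92.354 247.562,55.438 233.538,29.890 219.669,50.246 153.254,111.673" fill="none" stroke="#0000ff"/>
  <polygon points="136.255,106.720 138.765,99.549 146.231,98.137 151.187,103.896 148.677,111.067 141.211,112.479" fill="none" stroke="#0000ff"/>
  <polygon points="218.974,34.820 212.787,15.778 196.589,4.010 176.567,4.010 160.369,15.778 154.182,34.820 160.369,53.862 176.567,65.630 196.589,65.630 212.787,53.862" fill="none" stroke="#0000ff"/>
  <polygon points="153.701,3.323 207.181,42.483 168.021,95.963 114.541,56.803" fill="none" stroke="#0000ff"/>
</svg>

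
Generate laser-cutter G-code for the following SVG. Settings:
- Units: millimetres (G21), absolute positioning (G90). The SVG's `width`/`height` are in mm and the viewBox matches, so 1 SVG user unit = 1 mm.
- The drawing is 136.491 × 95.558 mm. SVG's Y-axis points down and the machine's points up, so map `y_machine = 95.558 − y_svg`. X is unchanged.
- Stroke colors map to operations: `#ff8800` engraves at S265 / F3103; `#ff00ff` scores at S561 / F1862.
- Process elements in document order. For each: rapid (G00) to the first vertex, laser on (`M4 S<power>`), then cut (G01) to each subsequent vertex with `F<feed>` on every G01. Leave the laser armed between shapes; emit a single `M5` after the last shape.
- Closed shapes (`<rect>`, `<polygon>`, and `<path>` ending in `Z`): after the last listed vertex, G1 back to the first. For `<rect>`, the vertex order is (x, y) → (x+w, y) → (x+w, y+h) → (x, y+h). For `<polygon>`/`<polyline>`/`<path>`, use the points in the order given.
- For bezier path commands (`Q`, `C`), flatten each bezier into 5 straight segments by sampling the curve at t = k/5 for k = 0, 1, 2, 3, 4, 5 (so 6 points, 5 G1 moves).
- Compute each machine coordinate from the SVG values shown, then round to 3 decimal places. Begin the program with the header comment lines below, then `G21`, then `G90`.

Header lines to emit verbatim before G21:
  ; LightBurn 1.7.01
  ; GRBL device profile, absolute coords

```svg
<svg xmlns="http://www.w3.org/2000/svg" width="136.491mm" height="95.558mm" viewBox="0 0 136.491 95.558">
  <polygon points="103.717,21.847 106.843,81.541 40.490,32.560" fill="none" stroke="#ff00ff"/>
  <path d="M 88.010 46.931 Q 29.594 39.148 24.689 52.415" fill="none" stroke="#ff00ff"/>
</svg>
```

Since the viewBox matches the mm dimensions, user units are millimetres directly. The only transform is the Y-flip y_m = 95.558 − y_svg.

Shape 1 is a closed polygon drawn with `<polygon>`. Its stroke #ff00ff means score at S561, F1862. After flipping Y the toolpath is (103.717,73.711) → (106.843,14.017) → (40.490,62.998) → (103.717,73.711), returning to the start.

Shape 2 is a quadratic bezier drawn with `<path>`. Its stroke #ff00ff means score at S561, F1862. After flipping Y the toolpath is (88.010,48.627) → (66.784,50.898) → (49.839,51.485) → (37.175,50.389) → (28.791,47.608) → (24.689,43.143).

; LightBurn 1.7.01
; GRBL device profile, absolute coords
G21
G90
G00 X103.717 Y73.711
M4 S561
G01 X106.843 Y14.017 F1862
G01 X40.490 Y62.998 F1862
G01 X103.717 Y73.711 F1862
G00 X88.010 Y48.627
M4 S561
G01 X66.784 Y50.898 F1862
G01 X49.839 Y51.485 F1862
G01 X37.175 Y50.389 F1862
G01 X28.791 Y47.608 F1862
G01 X24.689 Y43.143 F1862
M5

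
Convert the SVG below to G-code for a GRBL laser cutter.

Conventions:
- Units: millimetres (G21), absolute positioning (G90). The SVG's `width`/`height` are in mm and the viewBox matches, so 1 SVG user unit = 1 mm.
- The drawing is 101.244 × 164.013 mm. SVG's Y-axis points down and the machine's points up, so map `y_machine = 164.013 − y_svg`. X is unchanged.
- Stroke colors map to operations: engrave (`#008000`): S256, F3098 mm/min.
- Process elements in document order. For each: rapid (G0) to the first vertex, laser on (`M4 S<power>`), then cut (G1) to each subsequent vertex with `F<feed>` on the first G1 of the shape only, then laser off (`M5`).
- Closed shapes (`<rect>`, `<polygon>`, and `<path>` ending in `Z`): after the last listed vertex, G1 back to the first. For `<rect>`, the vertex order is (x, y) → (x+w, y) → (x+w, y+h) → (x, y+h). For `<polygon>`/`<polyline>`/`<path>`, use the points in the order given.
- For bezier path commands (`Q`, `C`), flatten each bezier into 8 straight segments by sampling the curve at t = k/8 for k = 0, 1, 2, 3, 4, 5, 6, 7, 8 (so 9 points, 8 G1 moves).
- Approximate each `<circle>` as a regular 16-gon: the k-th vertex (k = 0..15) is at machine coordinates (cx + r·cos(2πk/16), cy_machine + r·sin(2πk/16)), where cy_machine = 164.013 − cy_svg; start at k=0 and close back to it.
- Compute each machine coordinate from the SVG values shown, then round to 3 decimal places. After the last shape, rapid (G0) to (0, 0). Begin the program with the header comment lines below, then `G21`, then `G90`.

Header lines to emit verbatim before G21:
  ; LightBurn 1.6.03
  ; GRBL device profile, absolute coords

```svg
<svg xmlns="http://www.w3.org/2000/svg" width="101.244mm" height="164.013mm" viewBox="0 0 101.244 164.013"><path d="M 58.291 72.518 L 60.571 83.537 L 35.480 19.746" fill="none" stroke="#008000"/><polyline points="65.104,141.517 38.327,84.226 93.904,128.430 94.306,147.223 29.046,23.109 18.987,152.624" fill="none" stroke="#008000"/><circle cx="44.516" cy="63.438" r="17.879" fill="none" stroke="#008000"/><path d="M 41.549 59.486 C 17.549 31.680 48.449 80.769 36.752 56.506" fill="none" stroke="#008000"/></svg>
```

; LightBurn 1.6.03
; GRBL device profile, absolute coords
G21
G90
G0 X58.291 Y91.495
M4 S256
G1 X60.571 Y80.476 F3098
G1 X35.480 Y144.267
M5
G0 X65.104 Y22.496
M4 S256
G1 X38.327 Y79.787 F3098
G1 X93.904 Y35.583
G1 X94.306 Y16.790
G1 X29.046 Y140.904
G1 X18.987 Y11.389
M5
G0 X62.395 Y100.575
M4 S256
G1 X61.034 Y107.417 F3098
G1 X57.158 Y113.217
G1 X51.358 Y117.093
G1 X44.516 Y118.454
G1 X37.674 Y117.093
G1 X31.874 Y113.217
G1 X27.998 Y107.417
G1 X26.637 Y100.575
G1 X27.998 Y93.733
G1 X31.874 Y87.933
G1 X37.674 Y84.057
G1 X44.516 Y82.696
G1 X51.358 Y84.057
G1 X57.158 Y87.933
G1 X61.034 Y93.733
G1 X62.395 Y100.575
M5
G0 X41.549 Y104.527
M4 S256
G1 X34.932 Y111.643 F3098
G1 X32.319 Y113.311
G1 X32.568 Y111.292
G1 X34.537 Y107.346
G1 X37.082 Y103.233
G1 X39.061 Y100.716
G1 X39.332 Y101.553
G1 X36.752 Y107.507
M5
G0 X0.000 Y0.000

1 u = 1 mm; y_m = 164.013 − y.

[1] `<path>` open polyline, #008000→engrave S256 F3098: (58.291,91.495) → (60.571,80.476) → (35.480,144.267)

[2] `<polyline>` open polyline, #008000→engrave S256 F3098: (65.104,22.496) → (38.327,79.787) → (93.904,35.583) → (94.306,16.790) → (29.046,140.904) → (18.987,11.389)

[3] `<circle>` circle, #008000→engrave S256 F3098: (62.395,100.575) → (61.034,107.417) → (57.158,113.217) → (51.358,117.093) → (44.516,118.454) → (37.674,117.093) → (31.874,113.217) → (27.998,107.417) → (26.637,100.575) → (27.998,93.733) → (31.874,87.933) → (37.674,84.057) → (44.516,82.696) → (51.358,84.057) → (57.158,87.933) → (61.034,93.733) → (62.395,100.575) (closed)

[4] `<path>` cubic bezier, #008000→engrave S256 F3098: (41.549,104.527) → (34.932,111.643) → (32.319,113.311) → (32.568,111.292) → (34.537,107.346) → (37.082,103.233) → (39.061,100.716) → (39.332,101.553) → (36.752,107.507)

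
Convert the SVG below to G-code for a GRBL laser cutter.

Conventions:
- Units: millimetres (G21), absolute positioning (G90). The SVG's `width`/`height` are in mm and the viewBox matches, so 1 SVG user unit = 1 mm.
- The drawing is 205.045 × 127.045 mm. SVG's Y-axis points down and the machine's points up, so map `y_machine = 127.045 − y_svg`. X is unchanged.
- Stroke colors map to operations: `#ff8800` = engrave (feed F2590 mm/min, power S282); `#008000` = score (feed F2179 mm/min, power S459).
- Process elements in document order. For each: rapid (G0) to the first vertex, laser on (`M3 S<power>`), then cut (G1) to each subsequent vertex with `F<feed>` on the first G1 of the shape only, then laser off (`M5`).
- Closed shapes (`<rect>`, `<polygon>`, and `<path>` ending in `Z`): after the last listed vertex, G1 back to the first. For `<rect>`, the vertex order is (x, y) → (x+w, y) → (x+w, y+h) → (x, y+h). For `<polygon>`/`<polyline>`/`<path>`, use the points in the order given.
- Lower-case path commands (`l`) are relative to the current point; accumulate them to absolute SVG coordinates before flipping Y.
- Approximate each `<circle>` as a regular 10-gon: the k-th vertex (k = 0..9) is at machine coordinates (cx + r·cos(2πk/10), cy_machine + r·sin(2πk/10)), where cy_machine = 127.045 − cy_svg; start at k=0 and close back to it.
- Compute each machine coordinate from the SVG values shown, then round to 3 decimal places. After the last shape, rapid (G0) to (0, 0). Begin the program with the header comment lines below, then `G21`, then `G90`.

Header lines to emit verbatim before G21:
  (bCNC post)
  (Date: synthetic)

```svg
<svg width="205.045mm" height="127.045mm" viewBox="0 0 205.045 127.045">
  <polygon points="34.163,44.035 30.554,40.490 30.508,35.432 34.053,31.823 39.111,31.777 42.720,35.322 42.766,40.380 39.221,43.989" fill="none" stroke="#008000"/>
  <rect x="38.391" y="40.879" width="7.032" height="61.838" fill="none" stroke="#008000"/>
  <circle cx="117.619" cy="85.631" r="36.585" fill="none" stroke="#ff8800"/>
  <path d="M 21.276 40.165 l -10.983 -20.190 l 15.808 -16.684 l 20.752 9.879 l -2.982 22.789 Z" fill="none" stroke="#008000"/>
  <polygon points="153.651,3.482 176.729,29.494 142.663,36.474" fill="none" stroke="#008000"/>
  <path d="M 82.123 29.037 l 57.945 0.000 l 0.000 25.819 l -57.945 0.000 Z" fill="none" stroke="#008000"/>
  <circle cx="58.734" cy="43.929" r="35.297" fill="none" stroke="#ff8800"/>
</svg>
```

Since the viewBox matches the mm dimensions, user units are millimetres directly. The only transform is the Y-flip y_m = 127.045 − y_svg.

Shape 1 is a regular polygon drawn with `<polygon>`. Its stroke #008000 means score at S459, F2179. After flipping Y the toolpath is (34.163,83.010) → (30.554,86.555) → (30.508,91.613) → (34.053,95.222) → (39.111,95.268) → (42.720,91.723) → (42.766,86.665) → (39.221,83.056) → (34.163,83.010), returning to the start.

Shape 2 is a rectangle drawn with `<rect>`. Its stroke #008000 means score at S459, F2179. After flipping Y the toolpath is (38.391,86.166) → (45.423,86.166) → (45.423,24.328) → (38.391,24.328) → (38.391,86.166), returning to the start.

Shape 3 is a circle drawn with `<circle>`. Its stroke #ff8800 means engrave at S282, F2590. After flipping Y the toolpath is (154.204,41.414) → (147.217,62.918) → (128.924,76.208) → (106.314,76.208) → (88.021,62.918) → (81.034,41.414) → (88.021,19.910) → (106.314,6.620) → (128.924,6.620) → (147.217,19.910) → (154.204,41.414), returning to the start.

Shape 4 is a regular polygon drawn with `<path>`. Its stroke #008000 means score at S459, F2179. After flipping Y the toolpath is (21.276,86.880) → (10.293,107.070) → (26.101,123.754) → (46.853,113.875) → (43.871,91.086) → (21.276,86.880), returning to the start.

Shape 5 is a regular polygon drawn with `<polygon>`. Its stroke #008000 means score at S459, F2179. After flipping Y the toolpath is (153.651,123.563) → (176.729,97.551) → (142.663,90.571) → (153.651,123.563), returning to the start.

Shape 6 is a rectangle drawn with `<path>`. Its stroke #008000 means score at S459, F2179. After flipping Y the toolpath is (82.123,98.008) → (140.068,98.008) → (140.068,72.189) → (82.123,72.189) → (82.123,98.008), returning to the start.

Shape 7 is a circle drawn with `<circle>`. Its stroke #ff8800 means engrave at S282, F2590. After flipping Y the toolpath is (94.031,83.116) → (87.290,103.863) → (69.641,116.685) → (47.827,116.685) → (30.178,103.863) → (23.437,83.116) → (30.178,62.369) → (47.827,49.547) → (69.641,49.547) → (87.290,62.369) → (94.031,83.116), returning to the start.

(bCNC post)
(Date: synthetic)
G21
G90
G0 X34.163 Y83.010
M3 S459
G1 X30.554 Y86.555 F2179
G1 X30.508 Y91.613
G1 X34.053 Y95.222
G1 X39.111 Y95.268
G1 X42.720 Y91.723
G1 X42.766 Y86.665
G1 X39.221 Y83.056
G1 X34.163 Y83.010
M5
G0 X38.391 Y86.166
M3 S459
G1 X45.423 Y86.166 F2179
G1 X45.423 Y24.328
G1 X38.391 Y24.328
G1 X38.391 Y86.166
M5
G0 X154.204 Y41.414
M3 S282
G1 X147.217 Y62.918 F2590
G1 X128.924 Y76.208
G1 X106.314 Y76.208
G1 X88.021 Y62.918
G1 X81.034 Y41.414
G1 X88.021 Y19.910
G1 X106.314 Y6.620
G1 X128.924 Y6.620
G1 X147.217 Y19.910
G1 X154.204 Y41.414
M5
G0 X21.276 Y86.880
M3 S459
G1 X10.293 Y107.070 F2179
G1 X26.101 Y123.754
G1 X46.853 Y113.875
G1 X43.871 Y91.086
G1 X21.276 Y86.880
M5
G0 X153.651 Y123.563
M3 S459
G1 X176.729 Y97.551 F2179
G1 X142.663 Y90.571
G1 X153.651 Y123.563
M5
G0 X82.123 Y98.008
M3 S459
G1 X140.068 Y98.008 F2179
G1 X140.068 Y72.189
G1 X82.123 Y72.189
G1 X82.123 Y98.008
M5
G0 X94.031 Y83.116
M3 S282
G1 X87.290 Y103.863 F2590
G1 X69.641 Y116.685
G1 X47.827 Y116.685
G1 X30.178 Y103.863
G1 X23.437 Y83.116
G1 X30.178 Y62.369
G1 X47.827 Y49.547
G1 X69.641 Y49.547
G1 X87.290 Y62.369
G1 X94.031 Y83.116
M5
G0 X0.000 Y0.000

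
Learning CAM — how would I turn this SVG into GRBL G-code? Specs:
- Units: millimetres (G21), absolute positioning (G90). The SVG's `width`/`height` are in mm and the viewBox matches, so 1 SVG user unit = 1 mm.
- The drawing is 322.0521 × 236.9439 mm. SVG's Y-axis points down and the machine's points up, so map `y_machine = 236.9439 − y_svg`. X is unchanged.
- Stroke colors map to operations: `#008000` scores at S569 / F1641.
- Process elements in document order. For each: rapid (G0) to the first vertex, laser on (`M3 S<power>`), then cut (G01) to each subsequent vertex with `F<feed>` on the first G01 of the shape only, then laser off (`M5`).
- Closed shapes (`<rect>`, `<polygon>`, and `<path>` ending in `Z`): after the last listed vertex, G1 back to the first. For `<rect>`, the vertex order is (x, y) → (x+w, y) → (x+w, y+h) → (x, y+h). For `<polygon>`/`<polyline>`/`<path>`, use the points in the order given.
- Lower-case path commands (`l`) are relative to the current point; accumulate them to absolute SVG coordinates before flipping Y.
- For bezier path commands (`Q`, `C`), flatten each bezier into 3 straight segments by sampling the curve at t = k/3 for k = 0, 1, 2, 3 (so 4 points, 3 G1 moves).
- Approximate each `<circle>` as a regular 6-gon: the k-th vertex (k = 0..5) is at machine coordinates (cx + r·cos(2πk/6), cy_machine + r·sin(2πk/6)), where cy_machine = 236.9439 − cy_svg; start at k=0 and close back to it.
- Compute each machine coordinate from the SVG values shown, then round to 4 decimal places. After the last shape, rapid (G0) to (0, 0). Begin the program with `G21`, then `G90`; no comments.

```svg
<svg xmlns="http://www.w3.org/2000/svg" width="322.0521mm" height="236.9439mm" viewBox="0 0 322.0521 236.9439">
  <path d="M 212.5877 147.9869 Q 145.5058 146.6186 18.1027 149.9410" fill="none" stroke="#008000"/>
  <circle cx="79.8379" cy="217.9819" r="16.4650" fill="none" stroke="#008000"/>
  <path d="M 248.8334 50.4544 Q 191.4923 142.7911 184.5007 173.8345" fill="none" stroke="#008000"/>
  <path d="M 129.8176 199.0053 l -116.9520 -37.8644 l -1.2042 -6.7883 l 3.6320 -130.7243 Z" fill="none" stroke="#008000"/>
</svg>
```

G21
G90
G0 X212.5877 Y88.9570
M3 S569
G01 X161.1641 Y89.3480 F1641
G01 X96.3357 Y88.6966
G01 X18.1027 Y87.0029
M5
G0 X96.3029 Y18.9620
M3 S569
G01 X88.0704 Y33.2211 F1641
G01 X71.6054 Y33.2211
G01 X63.3729 Y18.9620
G01 X71.6054 Y4.7029
G01 X88.0704 Y4.7029
G01 X96.3029 Y18.9620
M5
G0 X248.8334 Y186.4895
M3 S569
G01 X216.2004 Y131.7421 F1641
G01 X194.7562 Y90.6154
G01 X184.5007 Y63.1094
M5
G0 X129.8176 Y37.9386
M3 S569
G01 X12.8656 Y75.8030 F1641
G01 X11.6614 Y82.5913
G01 X15.2934 Y213.3156
G01 X129.8176 Y37.9386
M5
G0 X0.0000 Y0.0000

viewBox `0 0 322.0521 236.9439` with mm width/height → 1 unit = 1 mm. Flip: y_m = 236.9439 − y_svg.

**Shape 1** — `<path>` quadratic bezier, stroke `#008000` → score (S569, F1641). Control points (SVG): P0=(212.5877,147.9869), P1=(145.5058,146.6186), P2=(18.1027,149.9410); sampled at t=k/3. Machine vertices: (212.5877,88.9570) → (161.1641,89.3480) → (96.3357,88.6966) → (18.1027,87.0029). Open path.

**Shape 2** — `<circle>` circle, stroke `#008000` → score (S569, F1641). Machine vertices: (96.3029,18.9620) → (88.0704,33.2211) → (71.6054,33.2211) → (63.3729,18.9620) → (71.6054,4.7029) → (88.0704,4.7029) → (96.3029,18.9620). Closed: final G1 returns to the first vertex.

**Shape 3** — `<path>` quadratic bezier, stroke `#008000` → score (S569, F1641). Control points (SVG): P0=(248.8334,50.4544), P1=(191.4923,142.7911), P2=(184.5007,173.8345); sampled at t=k/3. Machine vertices: (248.8334,186.4895) → (216.2004,131.7421) → (194.7562,90.6154) → (184.5007,63.1094). Open path.

**Shape 4** — `<path>` closed polygon, stroke `#008000` → score (S569, F1641). Machine vertices: (129.8176,37.9386) → (12.8656,75.8030) → (11.6614,82.5913) → (15.2934,213.3156) → (129.8176,37.9386). Closed: final G1 returns to the first vertex.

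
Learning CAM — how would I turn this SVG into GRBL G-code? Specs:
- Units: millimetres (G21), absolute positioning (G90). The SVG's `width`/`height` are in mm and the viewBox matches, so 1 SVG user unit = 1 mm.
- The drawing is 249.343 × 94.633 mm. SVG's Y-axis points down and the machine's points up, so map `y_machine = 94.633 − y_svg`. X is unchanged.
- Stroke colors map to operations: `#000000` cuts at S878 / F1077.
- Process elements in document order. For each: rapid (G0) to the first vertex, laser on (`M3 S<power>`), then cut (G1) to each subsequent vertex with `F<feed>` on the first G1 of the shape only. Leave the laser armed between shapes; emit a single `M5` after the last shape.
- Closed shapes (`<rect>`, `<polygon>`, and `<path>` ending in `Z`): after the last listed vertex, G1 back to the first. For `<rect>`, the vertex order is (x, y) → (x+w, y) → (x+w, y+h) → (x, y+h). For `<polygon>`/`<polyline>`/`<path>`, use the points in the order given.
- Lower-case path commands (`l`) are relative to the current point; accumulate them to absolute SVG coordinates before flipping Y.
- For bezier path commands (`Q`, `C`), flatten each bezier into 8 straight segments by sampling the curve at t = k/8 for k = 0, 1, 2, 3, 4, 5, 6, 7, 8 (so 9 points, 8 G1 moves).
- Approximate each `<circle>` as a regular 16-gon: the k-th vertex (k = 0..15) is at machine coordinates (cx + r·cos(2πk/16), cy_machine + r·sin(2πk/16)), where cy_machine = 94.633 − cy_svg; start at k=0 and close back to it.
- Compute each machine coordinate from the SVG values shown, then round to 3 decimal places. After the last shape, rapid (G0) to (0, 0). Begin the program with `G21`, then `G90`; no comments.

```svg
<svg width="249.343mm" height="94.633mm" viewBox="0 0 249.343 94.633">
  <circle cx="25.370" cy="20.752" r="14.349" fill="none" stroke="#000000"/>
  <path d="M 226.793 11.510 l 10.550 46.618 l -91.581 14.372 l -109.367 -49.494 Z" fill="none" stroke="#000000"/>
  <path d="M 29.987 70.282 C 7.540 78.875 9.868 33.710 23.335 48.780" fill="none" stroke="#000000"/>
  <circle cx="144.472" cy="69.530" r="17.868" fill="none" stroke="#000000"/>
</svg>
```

G21
G90
G0 X39.719 Y73.881
M3 S878
G1 X38.627 Y79.372 F1077
G1 X35.516 Y84.027
G1 X30.861 Y87.138
G1 X25.370 Y88.230
G1 X19.879 Y87.138
G1 X15.224 Y84.027
G1 X12.113 Y79.372
G1 X11.021 Y73.881
G1 X12.113 Y68.390
G1 X15.224 Y63.735
G1 X19.879 Y60.624
G1 X25.370 Y59.532
G1 X30.861 Y60.624
G1 X35.516 Y63.735
G1 X38.627 Y68.390
G1 X39.719 Y73.881
G0 X226.793 Y83.123
M3 S878
G1 X237.343 Y36.505 F1077
G1 X145.762 Y22.133
G1 X36.395 Y71.627
G1 X226.793 Y83.123
G0 X29.987 Y24.351
M3 S878
G1 X22.704 Y23.426 F1077
G1 X17.584 Y26.205
G1 X14.467 Y31.352
G1 X13.193 Y37.531
G1 X13.603 Y43.406
G1 X15.536 Y47.643
G1 X18.834 Y48.903
G1 X23.335 Y45.853
G0 X162.340 Y25.103
M3 S878
G1 X160.980 Y31.941 F1077
G1 X157.107 Y37.738
G1 X151.310 Y41.611
G1 X144.472 Y42.971
G1 X137.634 Y41.611
G1 X131.837 Y37.738
G1 X127.964 Y31.941
G1 X126.604 Y25.103
G1 X127.964 Y18.265
G1 X131.837 Y12.468
G1 X137.634 Y8.595
G1 X144.472 Y7.235
G1 X151.310 Y8.595
G1 X157.107 Y12.468
G1 X160.980 Y18.265
G1 X162.340 Y25.103
M5
G0 X0.000 Y0.000

viewBox `0 0 249.343 94.633` with mm width/height → 1 unit = 1 mm. Flip: y_m = 94.633 − y_svg.

**Shape 1** — `<circle>` circle, stroke `#000000` → cut (S878, F1077). Machine vertices: (39.719,73.881) → (38.627,79.372) → (35.516,84.027) → (30.861,87.138) → (25.370,88.230) → (19.879,87.138) → (15.224,84.027) → (12.113,79.372) → (11.021,73.881) → (12.113,68.390) → (15.224,63.735) → (19.879,60.624) → (25.370,59.532) → (30.861,60.624) → (35.516,63.735) → (38.627,68.390) → (39.719,73.881). Closed: final G1 returns to the first vertex.

**Shape 2** — `<path>` closed polygon, stroke `#000000` → cut (S878, F1077). Machine vertices: (226.793,83.123) → (237.343,36.505) → (145.762,22.133) → (36.395,71.627) → (226.793,83.123). Closed: final G1 returns to the first vertex.

**Shape 3** — `<path>` cubic bezier, stroke `#000000` → cut (S878, F1077). Control points (SVG): P0=(29.987,70.282), P1=(7.540,78.875), P2=(9.868,33.710), P3=(23.335,48.780); sampled at t=k/8. Machine vertices: (29.987,24.351) → (22.704,23.426) → (17.584,26.205) → (14.467,31.352) → (13.193,37.531) → (13.603,43.406) → (15.536,47.643) → (18.834,48.903) → (23.335,45.853). Open path.

**Shape 4** — `<circle>` circle, stroke `#000000` → cut (S878, F1077). Machine vertices: (162.340,25.103) → (160.980,31.941) → (157.107,37.738) → (151.310,41.611) → (144.472,42.971) → (137.634,41.611) → (131.837,37.738) → (127.964,31.941) → (126.604,25.103) → (127.964,18.265) → (131.837,12.468) → (137.634,8.595) → (144.472,7.235) → (151.310,8.595) → (157.107,12.468) → (160.980,18.265) → (162.340,25.103). Closed: final G1 returns to the first vertex.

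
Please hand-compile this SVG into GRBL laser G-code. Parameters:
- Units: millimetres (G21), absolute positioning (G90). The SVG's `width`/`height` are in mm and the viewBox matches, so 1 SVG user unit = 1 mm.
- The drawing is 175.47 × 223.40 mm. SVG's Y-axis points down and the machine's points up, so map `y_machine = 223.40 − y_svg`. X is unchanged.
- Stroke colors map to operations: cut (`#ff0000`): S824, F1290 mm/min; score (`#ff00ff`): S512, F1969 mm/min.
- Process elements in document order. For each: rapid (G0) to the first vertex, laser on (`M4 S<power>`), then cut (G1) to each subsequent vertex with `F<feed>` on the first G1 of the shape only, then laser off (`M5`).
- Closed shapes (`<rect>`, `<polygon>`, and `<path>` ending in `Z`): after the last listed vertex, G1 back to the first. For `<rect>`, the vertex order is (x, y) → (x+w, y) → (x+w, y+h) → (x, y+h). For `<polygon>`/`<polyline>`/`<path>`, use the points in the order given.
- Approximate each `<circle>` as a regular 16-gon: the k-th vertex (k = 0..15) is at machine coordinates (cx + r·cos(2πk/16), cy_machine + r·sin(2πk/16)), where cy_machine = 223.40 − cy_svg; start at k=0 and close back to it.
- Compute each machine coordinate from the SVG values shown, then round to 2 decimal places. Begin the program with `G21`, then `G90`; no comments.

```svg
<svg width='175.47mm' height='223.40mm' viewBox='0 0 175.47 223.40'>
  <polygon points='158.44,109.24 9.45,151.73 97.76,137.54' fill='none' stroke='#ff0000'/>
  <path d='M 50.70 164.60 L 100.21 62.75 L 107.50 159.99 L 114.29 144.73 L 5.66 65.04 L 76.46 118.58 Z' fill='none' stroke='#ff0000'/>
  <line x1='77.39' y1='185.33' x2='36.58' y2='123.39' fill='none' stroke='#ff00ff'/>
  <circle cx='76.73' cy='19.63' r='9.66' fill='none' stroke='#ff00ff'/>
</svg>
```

G21
G90
G0 X158.44 Y114.16
M4 S824
G1 X9.45 Y71.67 F1290
G1 X97.76 Y85.86
G1 X158.44 Y114.16
M5
G0 X50.70 Y58.80
M4 S824
G1 X100.21 Y160.65 F1290
G1 X107.50 Y63.41
G1 X114.29 Y78.67
G1 X5.66 Y158.36
G1 X76.46 Y104.82
G1 X50.70 Y58.80
M5
G0 X77.39 Y38.07
M4 S512
G1 X36.58 Y100.01 F1969
M5
G0 X86.39 Y203.77
M4 S512
G1 X85.65 Y207.47 F1969
G1 X83.56 Y210.60
G1 X80.43 Y212.69
G1 X76.73 Y213.43
G1 X73.03 Y212.69
G1 X69.90 Y210.60
G1 X67.81 Y207.47
G1 X67.07 Y203.77
G1 X67.81 Y200.07
G1 X69.90 Y196.94
G1 X73.03 Y194.85
G1 X76.73 Y194.11
G1 X80.43 Y194.85
G1 X83.56 Y196.94
G1 X85.65 Y200.07
G1 X86.39 Y203.77
M5

viewBox `0 0 175.47 223.40` with mm width/height → 1 unit = 1 mm. Flip: y_m = 223.40 − y_svg.

**Shape 1** — `<polygon>` closed polygon, stroke `#ff0000` → cut (S824, F1290). Machine vertices: (158.44,114.16) → (9.45,71.67) → (97.76,85.86) → (158.44,114.16). Closed: final G1 returns to the first vertex.

**Shape 2** — `<path>` closed polygon, stroke `#ff0000` → cut (S824, F1290). Machine vertices: (50.70,58.80) → (100.21,160.65) → (107.50,63.41) → (114.29,78.67) → (5.66,158.36) → (76.46,104.82) → (50.70,58.80). Closed: final G1 returns to the first vertex.

**Shape 3** — `<line>` line segment, stroke `#ff00ff` → score (S512, F1969). Machine vertices: (77.39,38.07) → (36.58,100.01). Open path.

**Shape 4** — `<circle>` circle, stroke `#ff00ff` → score (S512, F1969). Machine vertices: (86.39,203.77) → (85.65,207.47) → (83.56,210.60) → (80.43,212.69) → (76.73,213.43) → (73.03,212.69) → (69.90,210.60) → (67.81,207.47) → (67.07,203.77) → (67.81,200.07) → (69.90,196.94) → (73.03,194.85) → (76.73,194.11) → (80.43,194.85) → (83.56,196.94) → (85.65,200.07) → (86.39,203.77). Closed: final G1 returns to the first vertex.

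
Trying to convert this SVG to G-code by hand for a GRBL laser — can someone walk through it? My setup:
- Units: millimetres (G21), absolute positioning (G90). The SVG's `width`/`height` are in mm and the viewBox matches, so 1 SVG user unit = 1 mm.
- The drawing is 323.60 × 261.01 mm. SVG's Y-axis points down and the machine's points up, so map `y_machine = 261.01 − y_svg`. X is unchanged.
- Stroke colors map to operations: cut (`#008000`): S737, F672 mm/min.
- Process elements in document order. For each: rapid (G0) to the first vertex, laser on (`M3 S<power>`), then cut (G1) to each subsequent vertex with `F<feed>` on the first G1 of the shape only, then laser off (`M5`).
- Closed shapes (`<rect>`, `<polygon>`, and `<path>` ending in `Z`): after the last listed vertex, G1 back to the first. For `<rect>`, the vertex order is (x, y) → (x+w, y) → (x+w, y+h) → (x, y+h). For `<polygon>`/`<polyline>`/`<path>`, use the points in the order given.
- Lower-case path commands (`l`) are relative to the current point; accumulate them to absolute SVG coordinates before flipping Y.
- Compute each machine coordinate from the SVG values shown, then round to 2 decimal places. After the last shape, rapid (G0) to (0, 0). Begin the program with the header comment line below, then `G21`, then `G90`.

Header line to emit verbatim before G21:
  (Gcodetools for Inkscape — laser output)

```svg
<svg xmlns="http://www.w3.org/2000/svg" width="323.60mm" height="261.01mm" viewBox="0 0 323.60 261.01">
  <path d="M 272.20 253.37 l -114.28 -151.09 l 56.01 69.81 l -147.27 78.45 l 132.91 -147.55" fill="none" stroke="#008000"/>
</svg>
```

(Gcodetools for Inkscape — laser output)
G21
G90
G0 X272.20 Y7.64
M3 S737
G1 X157.92 Y158.73 F672
G1 X213.93 Y88.92
G1 X66.66 Y10.47
G1 X199.57 Y158.02
M5
G0 X0.00 Y0.00

viewBox `0 0 323.60 261.01` with mm width/height → 1 unit = 1 mm. Flip: y_m = 261.01 − y_svg.

**Shape 1** — `<path>` open polyline, stroke `#008000` → cut (S737, F672). Machine vertices: (272.20,7.64) → (157.92,158.73) → (213.93,88.92) → (66.66,10.47) → (199.57,158.02). Open path.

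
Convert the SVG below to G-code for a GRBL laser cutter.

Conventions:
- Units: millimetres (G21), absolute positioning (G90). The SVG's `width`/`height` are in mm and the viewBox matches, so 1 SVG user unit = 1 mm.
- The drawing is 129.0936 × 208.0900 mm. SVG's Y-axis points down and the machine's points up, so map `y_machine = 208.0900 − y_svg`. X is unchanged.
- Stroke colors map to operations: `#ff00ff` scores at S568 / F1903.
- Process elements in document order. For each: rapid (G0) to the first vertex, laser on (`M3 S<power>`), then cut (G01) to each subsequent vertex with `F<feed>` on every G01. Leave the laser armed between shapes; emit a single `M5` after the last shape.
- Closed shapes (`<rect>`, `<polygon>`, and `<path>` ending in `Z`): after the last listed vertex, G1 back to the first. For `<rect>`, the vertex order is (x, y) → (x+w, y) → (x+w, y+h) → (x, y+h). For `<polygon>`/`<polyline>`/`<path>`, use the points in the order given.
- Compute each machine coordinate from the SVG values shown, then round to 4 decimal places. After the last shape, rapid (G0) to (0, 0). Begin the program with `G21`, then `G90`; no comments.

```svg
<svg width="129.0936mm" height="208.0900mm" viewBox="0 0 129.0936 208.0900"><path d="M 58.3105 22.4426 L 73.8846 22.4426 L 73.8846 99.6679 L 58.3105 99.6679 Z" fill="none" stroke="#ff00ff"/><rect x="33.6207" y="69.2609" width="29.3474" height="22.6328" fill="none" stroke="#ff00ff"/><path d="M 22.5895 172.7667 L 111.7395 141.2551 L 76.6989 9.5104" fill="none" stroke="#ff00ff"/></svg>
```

1 u = 1 mm; y_m = 208.0900 − y.

[1] `<path>` rectangle, #ff00ff→score S568 F1903: (58.3105,185.6474) → (73.8846,185.6474) → (73.8846,108.4221) → (58.3105,108.4221) → (58.3105,185.6474) (closed)

[2] `<rect>` rectangle, #ff00ff→score S568 F1903: (33.6207,138.8291) → (62.9681,138.8291) → (62.9681,116.1963) → (33.6207,116.1963) → (33.6207,138.8291) (closed)

[3] `<path>` open polyline, #ff00ff→score S568 F1903: (22.5895,35.3233) → (111.7395,66.8349) → (76.6989,198.5796)

G21
G90
G0 X58.3105 Y185.6474
M3 S568
G01 X73.8846 Y185.6474 F1903
G01 X73.8846 Y108.4221 F1903
G01 X58.3105 Y108.4221 F1903
G01 X58.3105 Y185.6474 F1903
G0 X33.6207 Y138.8291
M3 S568
G01 X62.9681 Y138.8291 F1903
G01 X62.9681 Y116.1963 F1903
G01 X33.6207 Y116.1963 F1903
G01 X33.6207 Y138.8291 F1903
G0 X22.5895 Y35.3233
M3 S568
G01 X111.7395 Y66.8349 F1903
G01 X76.6989 Y198.5796 F1903
M5
G0 X0.0000 Y0.0000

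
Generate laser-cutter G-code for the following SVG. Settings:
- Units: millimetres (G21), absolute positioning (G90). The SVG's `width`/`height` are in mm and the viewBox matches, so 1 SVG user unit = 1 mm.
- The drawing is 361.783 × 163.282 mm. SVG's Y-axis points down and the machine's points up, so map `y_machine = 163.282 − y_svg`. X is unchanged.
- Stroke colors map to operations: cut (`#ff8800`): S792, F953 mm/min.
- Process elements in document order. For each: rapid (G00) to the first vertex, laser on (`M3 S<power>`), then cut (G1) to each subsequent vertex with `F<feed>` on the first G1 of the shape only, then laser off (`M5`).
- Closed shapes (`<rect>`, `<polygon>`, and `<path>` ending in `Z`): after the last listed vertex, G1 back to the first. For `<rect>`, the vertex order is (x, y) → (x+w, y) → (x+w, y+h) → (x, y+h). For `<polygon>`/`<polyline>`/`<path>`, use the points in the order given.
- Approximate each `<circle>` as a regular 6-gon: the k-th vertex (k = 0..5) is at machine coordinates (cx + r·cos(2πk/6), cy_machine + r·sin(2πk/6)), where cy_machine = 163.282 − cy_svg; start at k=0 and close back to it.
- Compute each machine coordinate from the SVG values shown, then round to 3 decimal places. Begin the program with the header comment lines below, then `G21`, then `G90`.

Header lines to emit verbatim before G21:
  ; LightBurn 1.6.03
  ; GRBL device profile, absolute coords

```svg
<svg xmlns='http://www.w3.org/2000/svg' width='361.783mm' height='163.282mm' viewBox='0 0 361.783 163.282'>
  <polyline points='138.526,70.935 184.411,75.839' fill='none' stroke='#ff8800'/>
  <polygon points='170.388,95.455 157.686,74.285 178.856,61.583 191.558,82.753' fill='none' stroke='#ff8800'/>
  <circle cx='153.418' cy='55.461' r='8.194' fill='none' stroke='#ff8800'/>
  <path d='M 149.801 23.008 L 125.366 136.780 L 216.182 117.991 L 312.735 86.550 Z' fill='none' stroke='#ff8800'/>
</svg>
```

; LightBurn 1.6.03
; GRBL device profile, absolute coords
G21
G90
G00 X138.526 Y92.347
M3 S792
G1 X184.411 Y87.443 F953
M5
G00 X170.388 Y67.827
M3 S792
G1 X157.686 Y88.997 F953
G1 X178.856 Y101.699
G1 X191.558 Y80.529
G1 X170.388 Y67.827
M5
G00 X161.612 Y107.821
M3 S792
G1 X157.515 Y114.917 F953
G1 X149.321 Y114.917
G1 X145.224 Y107.821
G1 X149.321 Y100.725
G1 X157.515 Y100.725
G1 X161.612 Y107.821
M5
G00 X149.801 Y140.274
M3 S792
G1 X125.366 Y26.502 F953
G1 X216.182 Y45.291
G1 X312.735 Y76.732
G1 X149.801 Y140.274
M5

1 u = 1 mm; y_m = 163.282 − y.

[1] `<polyline>` line segment, #ff8800→cut S792 F953: (138.526,92.347) → (184.411,87.443)

[2] `<polygon>` regular polygon, #ff8800→cut S792 F953: (170.388,67.827) → (157.686,88.997) → (178.856,101.699) → (191.558,80.529) → (170.388,67.827) (closed)

[3] `<circle>` circle, #ff8800→cut S792 F953: (161.612,107.821) → (157.515,114.917) → (149.321,114.917) → (145.224,107.821) → (149.321,100.725) → (157.515,100.725) → (161.612,107.821) (closed)

[4] `<path>` closed polygon, #ff8800→cut S792 F953: (149.801,140.274) → (125.366,26.502) → (216.182,45.291) → (312.735,76.732) → (149.801,140.274) (closed)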